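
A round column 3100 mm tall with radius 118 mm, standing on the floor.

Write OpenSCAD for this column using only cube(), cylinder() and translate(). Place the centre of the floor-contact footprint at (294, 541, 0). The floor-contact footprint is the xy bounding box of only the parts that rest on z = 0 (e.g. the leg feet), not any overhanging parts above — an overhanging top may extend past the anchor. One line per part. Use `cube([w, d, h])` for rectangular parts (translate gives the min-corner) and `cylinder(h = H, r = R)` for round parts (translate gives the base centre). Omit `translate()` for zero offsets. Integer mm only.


translate([294, 541, 0]) cylinder(h = 3100, r = 118);


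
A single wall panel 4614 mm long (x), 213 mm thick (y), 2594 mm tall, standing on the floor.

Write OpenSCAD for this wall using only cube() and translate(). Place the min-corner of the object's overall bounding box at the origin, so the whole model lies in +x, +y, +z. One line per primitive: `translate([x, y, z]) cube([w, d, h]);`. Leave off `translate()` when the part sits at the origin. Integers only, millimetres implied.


cube([4614, 213, 2594]);


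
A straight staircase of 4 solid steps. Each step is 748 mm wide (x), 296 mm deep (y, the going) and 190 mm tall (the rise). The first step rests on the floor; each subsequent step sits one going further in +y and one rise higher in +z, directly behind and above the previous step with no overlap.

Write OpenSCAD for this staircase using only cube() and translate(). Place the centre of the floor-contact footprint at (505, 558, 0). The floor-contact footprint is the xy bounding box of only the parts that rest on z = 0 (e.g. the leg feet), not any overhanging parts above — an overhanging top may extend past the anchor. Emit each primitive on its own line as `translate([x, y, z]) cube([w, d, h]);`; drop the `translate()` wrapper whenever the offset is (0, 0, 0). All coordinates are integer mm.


translate([131, 410, 0]) cube([748, 296, 190]);
translate([131, 706, 190]) cube([748, 296, 190]);
translate([131, 1002, 380]) cube([748, 296, 190]);
translate([131, 1298, 570]) cube([748, 296, 190]);


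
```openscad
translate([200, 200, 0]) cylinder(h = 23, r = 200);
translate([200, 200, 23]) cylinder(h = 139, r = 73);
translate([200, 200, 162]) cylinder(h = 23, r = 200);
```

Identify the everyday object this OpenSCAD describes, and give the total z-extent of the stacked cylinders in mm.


A spool. The overall height is 185 mm.

Three coaxial cylinders, large–small–large — a spool. Two 23 mm flanges and a 139 mm core give 23 + 139 + 23 = 185 mm.


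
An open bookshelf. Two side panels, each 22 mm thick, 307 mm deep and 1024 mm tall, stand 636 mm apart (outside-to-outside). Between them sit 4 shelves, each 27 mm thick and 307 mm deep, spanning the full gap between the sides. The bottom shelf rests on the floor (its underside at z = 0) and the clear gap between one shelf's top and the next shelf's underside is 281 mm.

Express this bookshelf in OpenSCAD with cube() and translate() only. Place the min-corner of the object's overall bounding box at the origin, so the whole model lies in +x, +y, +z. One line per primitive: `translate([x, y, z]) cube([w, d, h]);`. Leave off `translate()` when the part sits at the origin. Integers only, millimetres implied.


cube([22, 307, 1024]);
translate([614, 0, 0]) cube([22, 307, 1024]);
translate([22, 0, 0]) cube([592, 307, 27]);
translate([22, 0, 308]) cube([592, 307, 27]);
translate([22, 0, 616]) cube([592, 307, 27]);
translate([22, 0, 924]) cube([592, 307, 27]);


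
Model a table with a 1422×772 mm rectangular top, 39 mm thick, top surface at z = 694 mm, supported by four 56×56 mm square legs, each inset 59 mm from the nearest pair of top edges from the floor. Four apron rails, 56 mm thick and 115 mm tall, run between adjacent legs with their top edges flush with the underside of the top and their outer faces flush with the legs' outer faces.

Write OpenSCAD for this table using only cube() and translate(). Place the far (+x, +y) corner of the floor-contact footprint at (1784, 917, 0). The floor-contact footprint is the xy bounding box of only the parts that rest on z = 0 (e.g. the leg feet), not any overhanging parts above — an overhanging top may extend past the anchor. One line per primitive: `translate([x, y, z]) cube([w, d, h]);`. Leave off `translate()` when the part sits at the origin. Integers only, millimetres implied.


translate([421, 204, 655]) cube([1422, 772, 39]);
translate([480, 263, 0]) cube([56, 56, 655]);
translate([1728, 263, 0]) cube([56, 56, 655]);
translate([480, 861, 0]) cube([56, 56, 655]);
translate([1728, 861, 0]) cube([56, 56, 655]);
translate([536, 263, 540]) cube([1192, 56, 115]);
translate([536, 861, 540]) cube([1192, 56, 115]);
translate([480, 319, 540]) cube([56, 542, 115]);
translate([1728, 319, 540]) cube([56, 542, 115]);


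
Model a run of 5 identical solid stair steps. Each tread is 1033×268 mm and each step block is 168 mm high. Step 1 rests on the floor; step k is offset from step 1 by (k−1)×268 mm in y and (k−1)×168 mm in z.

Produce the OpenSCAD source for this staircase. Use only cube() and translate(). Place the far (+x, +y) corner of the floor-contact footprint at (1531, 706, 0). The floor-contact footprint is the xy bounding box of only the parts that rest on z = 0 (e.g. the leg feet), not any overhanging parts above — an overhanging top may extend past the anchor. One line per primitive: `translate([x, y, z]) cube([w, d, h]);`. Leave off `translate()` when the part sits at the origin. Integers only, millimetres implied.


translate([498, 438, 0]) cube([1033, 268, 168]);
translate([498, 706, 168]) cube([1033, 268, 168]);
translate([498, 974, 336]) cube([1033, 268, 168]);
translate([498, 1242, 504]) cube([1033, 268, 168]);
translate([498, 1510, 672]) cube([1033, 268, 168]);


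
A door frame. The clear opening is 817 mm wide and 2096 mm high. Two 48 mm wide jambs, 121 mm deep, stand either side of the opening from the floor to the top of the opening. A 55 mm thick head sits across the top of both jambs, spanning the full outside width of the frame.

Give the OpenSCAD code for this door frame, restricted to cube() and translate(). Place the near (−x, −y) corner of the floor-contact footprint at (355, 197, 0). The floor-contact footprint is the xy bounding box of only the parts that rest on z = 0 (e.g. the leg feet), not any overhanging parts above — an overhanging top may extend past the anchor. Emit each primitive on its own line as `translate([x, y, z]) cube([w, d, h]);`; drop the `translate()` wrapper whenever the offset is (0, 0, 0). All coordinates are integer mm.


translate([355, 197, 0]) cube([48, 121, 2096]);
translate([1220, 197, 0]) cube([48, 121, 2096]);
translate([355, 197, 2096]) cube([913, 121, 55]);


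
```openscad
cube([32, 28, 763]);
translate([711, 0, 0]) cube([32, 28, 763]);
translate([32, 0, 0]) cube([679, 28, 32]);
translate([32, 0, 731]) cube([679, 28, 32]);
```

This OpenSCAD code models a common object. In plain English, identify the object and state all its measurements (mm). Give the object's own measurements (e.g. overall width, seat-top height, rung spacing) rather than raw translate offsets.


A rectangular picture frame lying in the x–z plane (depth along y). The opening is 679 mm wide (x) by 699 mm tall (z), surrounded by a border 32 mm wide on all four sides. The frame is 28 mm deep and is made of two full-height vertical stiles with two horizontal rails fitted between them.


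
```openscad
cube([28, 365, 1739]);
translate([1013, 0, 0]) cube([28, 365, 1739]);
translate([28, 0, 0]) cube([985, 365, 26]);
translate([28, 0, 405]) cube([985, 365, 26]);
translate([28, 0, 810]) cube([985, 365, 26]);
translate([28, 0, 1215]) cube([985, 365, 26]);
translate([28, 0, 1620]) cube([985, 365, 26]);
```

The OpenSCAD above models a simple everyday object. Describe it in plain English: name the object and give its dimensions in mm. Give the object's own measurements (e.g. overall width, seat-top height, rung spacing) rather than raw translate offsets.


An open bookshelf. Two side panels, each 28 mm thick, 365 mm deep and 1739 mm tall, stand 1041 mm apart (outside-to-outside). Between them sit 5 shelves, each 26 mm thick and 365 mm deep, spanning the full gap between the sides. The bottom shelf rests on the floor (its underside at z = 0) and the clear gap between one shelf's top and the next shelf's underside is 379 mm.


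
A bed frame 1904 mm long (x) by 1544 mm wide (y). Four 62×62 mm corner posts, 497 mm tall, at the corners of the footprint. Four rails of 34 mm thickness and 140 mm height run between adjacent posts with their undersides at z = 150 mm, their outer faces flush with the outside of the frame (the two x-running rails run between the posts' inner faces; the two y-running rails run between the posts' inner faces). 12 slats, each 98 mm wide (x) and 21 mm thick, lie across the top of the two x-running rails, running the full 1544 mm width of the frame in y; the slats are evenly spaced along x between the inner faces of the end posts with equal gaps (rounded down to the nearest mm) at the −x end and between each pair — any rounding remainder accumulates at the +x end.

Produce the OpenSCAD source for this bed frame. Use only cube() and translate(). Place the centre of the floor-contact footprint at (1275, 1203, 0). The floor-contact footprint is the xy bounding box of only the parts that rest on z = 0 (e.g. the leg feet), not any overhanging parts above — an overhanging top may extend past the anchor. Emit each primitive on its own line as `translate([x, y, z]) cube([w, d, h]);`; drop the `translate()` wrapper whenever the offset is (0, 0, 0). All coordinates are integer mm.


translate([323, 431, 0]) cube([62, 62, 497]);
translate([323, 1913, 0]) cube([62, 62, 497]);
translate([2165, 431, 0]) cube([62, 62, 497]);
translate([2165, 1913, 0]) cube([62, 62, 497]);
translate([385, 431, 150]) cube([1780, 34, 140]);
translate([385, 1941, 150]) cube([1780, 34, 140]);
translate([323, 493, 150]) cube([34, 1420, 140]);
translate([2193, 493, 150]) cube([34, 1420, 140]);
translate([431, 431, 290]) cube([98, 1544, 21]);
translate([575, 431, 290]) cube([98, 1544, 21]);
translate([719, 431, 290]) cube([98, 1544, 21]);
translate([863, 431, 290]) cube([98, 1544, 21]);
translate([1007, 431, 290]) cube([98, 1544, 21]);
translate([1151, 431, 290]) cube([98, 1544, 21]);
translate([1295, 431, 290]) cube([98, 1544, 21]);
translate([1439, 431, 290]) cube([98, 1544, 21]);
translate([1583, 431, 290]) cube([98, 1544, 21]);
translate([1727, 431, 290]) cube([98, 1544, 21]);
translate([1871, 431, 290]) cube([98, 1544, 21]);
translate([2015, 431, 290]) cube([98, 1544, 21]);


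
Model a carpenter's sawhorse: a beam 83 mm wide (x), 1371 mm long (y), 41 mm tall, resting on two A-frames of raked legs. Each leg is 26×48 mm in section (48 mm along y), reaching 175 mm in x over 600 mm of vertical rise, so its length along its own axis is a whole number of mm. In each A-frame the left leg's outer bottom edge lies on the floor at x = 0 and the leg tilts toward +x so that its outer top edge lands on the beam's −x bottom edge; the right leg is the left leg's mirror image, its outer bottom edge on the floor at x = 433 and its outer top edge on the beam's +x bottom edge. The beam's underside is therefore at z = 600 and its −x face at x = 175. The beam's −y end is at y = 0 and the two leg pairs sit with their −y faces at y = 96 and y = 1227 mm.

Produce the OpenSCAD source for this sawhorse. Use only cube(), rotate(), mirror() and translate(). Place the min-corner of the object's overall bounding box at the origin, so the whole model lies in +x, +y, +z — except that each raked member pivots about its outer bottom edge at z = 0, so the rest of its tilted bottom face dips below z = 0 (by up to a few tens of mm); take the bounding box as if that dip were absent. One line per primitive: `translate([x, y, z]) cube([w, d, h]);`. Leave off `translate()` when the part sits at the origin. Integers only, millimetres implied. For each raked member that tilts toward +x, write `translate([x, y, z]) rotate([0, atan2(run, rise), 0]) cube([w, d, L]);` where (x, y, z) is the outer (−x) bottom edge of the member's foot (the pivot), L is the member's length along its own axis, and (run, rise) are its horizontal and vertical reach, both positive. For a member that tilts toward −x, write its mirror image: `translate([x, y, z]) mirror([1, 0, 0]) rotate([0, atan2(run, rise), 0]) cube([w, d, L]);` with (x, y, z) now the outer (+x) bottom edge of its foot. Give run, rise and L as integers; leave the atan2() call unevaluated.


translate([175, 0, 600]) cube([83, 1371, 41]);
translate([0, 96, 0]) rotate([0, atan2(175, 600), 0]) cube([26, 48, 625]);
translate([433, 96, 0]) mirror([1, 0, 0]) rotate([0, atan2(175, 600), 0]) cube([26, 48, 625]);
translate([0, 1227, 0]) rotate([0, atan2(175, 600), 0]) cube([26, 48, 625]);
translate([433, 1227, 0]) mirror([1, 0, 0]) rotate([0, atan2(175, 600), 0]) cube([26, 48, 625]);


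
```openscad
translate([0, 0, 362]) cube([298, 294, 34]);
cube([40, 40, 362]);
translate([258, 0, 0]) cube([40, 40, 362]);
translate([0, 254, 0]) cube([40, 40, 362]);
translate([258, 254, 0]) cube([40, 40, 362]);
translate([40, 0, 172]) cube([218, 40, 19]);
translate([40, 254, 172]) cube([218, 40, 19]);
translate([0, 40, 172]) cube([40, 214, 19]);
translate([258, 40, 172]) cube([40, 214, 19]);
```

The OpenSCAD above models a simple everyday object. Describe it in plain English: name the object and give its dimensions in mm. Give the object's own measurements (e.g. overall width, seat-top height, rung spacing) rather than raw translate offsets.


A four-legged stool. The seat is a 298×294×34 mm slab whose top surface is at z = 396 mm; four square legs, each 40×40 mm in cross-section, run from the floor (z = 0) to the underside of the seat, each flush with a corner of the seat. Four stretchers, 40 mm wide and 19 mm tall, connect adjacent legs with their undersides at z = 172 mm, each running between the inner faces of the legs it joins and aligned with the legs' outer faces on the other axis.


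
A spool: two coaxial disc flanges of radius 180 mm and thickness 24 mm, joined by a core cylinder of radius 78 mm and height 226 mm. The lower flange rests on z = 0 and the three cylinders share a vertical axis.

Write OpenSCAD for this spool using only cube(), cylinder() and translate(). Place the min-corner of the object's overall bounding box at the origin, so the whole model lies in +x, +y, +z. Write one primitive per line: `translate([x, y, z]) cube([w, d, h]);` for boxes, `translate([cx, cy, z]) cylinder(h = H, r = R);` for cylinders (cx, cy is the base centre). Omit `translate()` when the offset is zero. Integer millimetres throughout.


translate([180, 180, 0]) cylinder(h = 24, r = 180);
translate([180, 180, 24]) cylinder(h = 226, r = 78);
translate([180, 180, 250]) cylinder(h = 24, r = 180);


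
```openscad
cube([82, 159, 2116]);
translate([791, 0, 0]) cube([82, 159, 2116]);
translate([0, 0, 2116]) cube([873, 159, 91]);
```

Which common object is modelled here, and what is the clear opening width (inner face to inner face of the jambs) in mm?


A door frame. The clear opening width is 709 mm.

Two 2116 mm tall posts with a header on top — a door frame. The left jamb is 82 mm wide at x = 0; the right jamb starts at x = 791. The clear opening is 791 − 82 = 709 mm.


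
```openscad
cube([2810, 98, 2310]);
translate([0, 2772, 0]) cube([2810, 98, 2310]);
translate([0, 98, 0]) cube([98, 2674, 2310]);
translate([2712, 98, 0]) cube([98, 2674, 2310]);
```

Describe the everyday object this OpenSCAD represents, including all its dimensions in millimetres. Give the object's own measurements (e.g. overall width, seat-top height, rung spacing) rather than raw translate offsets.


The wall frame of a small rectangular building: four walls, each 2310 mm tall and 98 mm thick, enclosing a footprint 2810 mm (x) by 2870 mm (y) outside-to-outside, with no floor or roof. The front and back walls (the −y and +y sides) span the full width; the two side walls fit between them.


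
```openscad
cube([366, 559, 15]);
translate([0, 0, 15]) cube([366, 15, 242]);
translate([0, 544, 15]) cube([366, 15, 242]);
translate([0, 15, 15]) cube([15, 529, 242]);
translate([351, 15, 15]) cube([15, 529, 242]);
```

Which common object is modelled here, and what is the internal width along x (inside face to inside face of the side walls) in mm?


An open box. The internal width is 336 mm.

A 366×559 base slab with four walls standing on it — an open box. The base is 366 mm wide and the walls are 15 mm thick, so the internal width is 366 − 2 × 15 = 336 mm.


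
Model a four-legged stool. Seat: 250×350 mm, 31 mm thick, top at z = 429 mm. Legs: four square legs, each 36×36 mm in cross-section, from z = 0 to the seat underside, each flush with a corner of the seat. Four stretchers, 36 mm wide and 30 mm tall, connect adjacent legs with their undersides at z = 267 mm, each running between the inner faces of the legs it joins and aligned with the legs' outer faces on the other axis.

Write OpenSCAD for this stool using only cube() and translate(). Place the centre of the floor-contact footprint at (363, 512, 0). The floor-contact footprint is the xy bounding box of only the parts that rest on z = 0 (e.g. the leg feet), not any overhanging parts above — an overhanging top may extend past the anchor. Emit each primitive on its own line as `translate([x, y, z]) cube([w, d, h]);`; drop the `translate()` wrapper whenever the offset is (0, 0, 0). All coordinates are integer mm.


translate([238, 337, 398]) cube([250, 350, 31]);
translate([238, 337, 0]) cube([36, 36, 398]);
translate([452, 337, 0]) cube([36, 36, 398]);
translate([238, 651, 0]) cube([36, 36, 398]);
translate([452, 651, 0]) cube([36, 36, 398]);
translate([274, 337, 267]) cube([178, 36, 30]);
translate([274, 651, 267]) cube([178, 36, 30]);
translate([238, 373, 267]) cube([36, 278, 30]);
translate([452, 373, 267]) cube([36, 278, 30]);


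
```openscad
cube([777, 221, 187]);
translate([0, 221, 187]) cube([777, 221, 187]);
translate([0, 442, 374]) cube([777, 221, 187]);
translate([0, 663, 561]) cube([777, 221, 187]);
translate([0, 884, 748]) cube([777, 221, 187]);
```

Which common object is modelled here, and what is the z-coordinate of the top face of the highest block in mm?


A staircase. The total rise is 935 mm.

5 identical blocks, each offset up and back from the previous — a staircase. Each step is 187 mm tall and there are 5 of them, so the total rise is 5 × 187 = 935 mm.


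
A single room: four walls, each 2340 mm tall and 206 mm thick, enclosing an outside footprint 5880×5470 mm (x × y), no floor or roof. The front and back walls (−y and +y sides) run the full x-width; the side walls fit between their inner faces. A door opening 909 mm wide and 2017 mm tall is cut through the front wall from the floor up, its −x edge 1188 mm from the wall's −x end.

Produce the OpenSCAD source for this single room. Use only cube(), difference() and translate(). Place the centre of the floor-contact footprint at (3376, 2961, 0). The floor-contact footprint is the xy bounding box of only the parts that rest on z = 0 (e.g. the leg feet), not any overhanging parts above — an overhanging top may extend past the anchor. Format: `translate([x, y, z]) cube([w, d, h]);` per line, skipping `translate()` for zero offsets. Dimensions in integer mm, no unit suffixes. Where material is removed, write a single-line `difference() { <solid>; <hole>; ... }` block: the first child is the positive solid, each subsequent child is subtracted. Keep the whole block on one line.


difference() { translate([436, 226, 0]) cube([5880, 206, 2340]); translate([1624, 226, 0]) cube([909, 206, 2017]); }
translate([436, 5490, 0]) cube([5880, 206, 2340]);
translate([436, 432, 0]) cube([206, 5058, 2340]);
translate([6110, 432, 0]) cube([206, 5058, 2340]);


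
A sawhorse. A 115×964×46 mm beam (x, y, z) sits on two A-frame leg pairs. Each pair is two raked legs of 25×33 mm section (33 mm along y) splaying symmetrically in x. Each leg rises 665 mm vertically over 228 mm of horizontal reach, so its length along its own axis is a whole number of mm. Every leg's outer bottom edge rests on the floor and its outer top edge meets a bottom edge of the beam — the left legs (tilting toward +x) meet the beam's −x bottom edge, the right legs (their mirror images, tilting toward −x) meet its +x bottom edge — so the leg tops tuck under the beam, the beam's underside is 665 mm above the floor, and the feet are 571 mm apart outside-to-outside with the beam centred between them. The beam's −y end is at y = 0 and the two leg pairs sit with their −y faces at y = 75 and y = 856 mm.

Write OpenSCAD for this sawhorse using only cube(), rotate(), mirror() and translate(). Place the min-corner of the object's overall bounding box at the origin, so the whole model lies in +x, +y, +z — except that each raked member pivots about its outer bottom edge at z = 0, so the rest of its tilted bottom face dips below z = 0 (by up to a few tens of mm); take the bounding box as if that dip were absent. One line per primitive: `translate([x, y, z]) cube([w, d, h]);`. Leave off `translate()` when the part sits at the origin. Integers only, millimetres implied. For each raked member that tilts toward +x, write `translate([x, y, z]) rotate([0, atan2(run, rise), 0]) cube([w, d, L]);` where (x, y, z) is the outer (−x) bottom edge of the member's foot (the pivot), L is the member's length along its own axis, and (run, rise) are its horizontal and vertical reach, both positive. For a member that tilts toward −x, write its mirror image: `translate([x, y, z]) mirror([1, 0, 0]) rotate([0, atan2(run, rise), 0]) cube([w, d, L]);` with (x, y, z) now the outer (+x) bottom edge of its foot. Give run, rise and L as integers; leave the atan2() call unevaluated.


translate([228, 0, 665]) cube([115, 964, 46]);
translate([0, 75, 0]) rotate([0, atan2(228, 665), 0]) cube([25, 33, 703]);
translate([571, 75, 0]) mirror([1, 0, 0]) rotate([0, atan2(228, 665), 0]) cube([25, 33, 703]);
translate([0, 856, 0]) rotate([0, atan2(228, 665), 0]) cube([25, 33, 703]);
translate([571, 856, 0]) mirror([1, 0, 0]) rotate([0, atan2(228, 665), 0]) cube([25, 33, 703]);


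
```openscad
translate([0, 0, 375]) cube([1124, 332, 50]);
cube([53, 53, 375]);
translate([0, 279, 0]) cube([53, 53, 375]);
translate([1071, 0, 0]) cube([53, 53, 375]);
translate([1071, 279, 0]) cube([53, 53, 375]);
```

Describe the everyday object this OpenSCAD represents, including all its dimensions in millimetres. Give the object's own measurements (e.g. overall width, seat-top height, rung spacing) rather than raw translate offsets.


A long wooden bench with a 1124 mm (x) × 332 mm (y) seat, 50 mm thick, its top surface 425 mm above the floor. Four 53 mm square legs at the seat corners, flush with the edges, run from z = 0 to the seat underside.


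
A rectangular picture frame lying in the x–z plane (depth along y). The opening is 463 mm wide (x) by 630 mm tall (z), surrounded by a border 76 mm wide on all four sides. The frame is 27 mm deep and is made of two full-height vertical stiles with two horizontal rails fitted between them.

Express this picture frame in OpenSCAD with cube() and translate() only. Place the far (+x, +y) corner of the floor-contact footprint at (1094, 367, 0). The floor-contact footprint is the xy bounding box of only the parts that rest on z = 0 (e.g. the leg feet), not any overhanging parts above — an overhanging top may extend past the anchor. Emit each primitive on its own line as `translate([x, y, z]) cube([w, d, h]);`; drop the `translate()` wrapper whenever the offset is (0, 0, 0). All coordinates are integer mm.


translate([479, 340, 0]) cube([76, 27, 782]);
translate([1018, 340, 0]) cube([76, 27, 782]);
translate([555, 340, 0]) cube([463, 27, 76]);
translate([555, 340, 706]) cube([463, 27, 76]);


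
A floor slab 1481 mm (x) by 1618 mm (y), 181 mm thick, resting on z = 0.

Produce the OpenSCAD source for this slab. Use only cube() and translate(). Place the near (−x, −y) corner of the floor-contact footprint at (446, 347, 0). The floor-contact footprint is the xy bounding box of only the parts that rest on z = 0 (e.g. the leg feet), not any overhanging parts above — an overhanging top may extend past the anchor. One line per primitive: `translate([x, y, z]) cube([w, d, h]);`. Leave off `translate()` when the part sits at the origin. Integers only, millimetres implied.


translate([446, 347, 0]) cube([1481, 1618, 181]);


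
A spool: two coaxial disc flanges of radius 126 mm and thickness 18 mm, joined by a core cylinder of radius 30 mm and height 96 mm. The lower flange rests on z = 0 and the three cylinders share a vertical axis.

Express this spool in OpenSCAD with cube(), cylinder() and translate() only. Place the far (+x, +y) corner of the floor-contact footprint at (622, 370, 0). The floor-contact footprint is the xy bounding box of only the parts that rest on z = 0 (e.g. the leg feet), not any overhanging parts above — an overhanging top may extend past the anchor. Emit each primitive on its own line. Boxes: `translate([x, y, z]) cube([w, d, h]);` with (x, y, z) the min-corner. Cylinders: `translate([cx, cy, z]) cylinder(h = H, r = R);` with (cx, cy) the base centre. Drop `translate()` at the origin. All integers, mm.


translate([496, 244, 0]) cylinder(h = 18, r = 126);
translate([496, 244, 18]) cylinder(h = 96, r = 30);
translate([496, 244, 114]) cylinder(h = 18, r = 126);


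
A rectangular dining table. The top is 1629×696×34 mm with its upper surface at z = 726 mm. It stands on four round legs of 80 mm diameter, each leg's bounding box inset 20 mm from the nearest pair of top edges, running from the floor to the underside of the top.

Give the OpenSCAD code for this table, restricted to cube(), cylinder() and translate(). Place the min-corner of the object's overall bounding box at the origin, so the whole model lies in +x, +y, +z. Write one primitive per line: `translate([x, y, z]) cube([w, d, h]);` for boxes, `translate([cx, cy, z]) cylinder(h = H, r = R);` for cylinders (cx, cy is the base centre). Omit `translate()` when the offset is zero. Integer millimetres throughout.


translate([0, 0, 692]) cube([1629, 696, 34]);
translate([60, 60, 0]) cylinder(h = 692, r = 40);
translate([1569, 60, 0]) cylinder(h = 692, r = 40);
translate([60, 636, 0]) cylinder(h = 692, r = 40);
translate([1569, 636, 0]) cylinder(h = 692, r = 40);


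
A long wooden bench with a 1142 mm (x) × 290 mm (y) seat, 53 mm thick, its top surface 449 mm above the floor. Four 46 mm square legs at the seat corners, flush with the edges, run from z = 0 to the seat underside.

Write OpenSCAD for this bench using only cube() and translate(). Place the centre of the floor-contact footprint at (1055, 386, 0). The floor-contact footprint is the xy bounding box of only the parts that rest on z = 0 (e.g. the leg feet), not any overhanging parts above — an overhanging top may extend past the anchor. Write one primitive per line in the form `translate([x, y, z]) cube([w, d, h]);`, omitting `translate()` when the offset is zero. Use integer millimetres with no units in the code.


translate([484, 241, 396]) cube([1142, 290, 53]);
translate([484, 241, 0]) cube([46, 46, 396]);
translate([484, 485, 0]) cube([46, 46, 396]);
translate([1580, 241, 0]) cube([46, 46, 396]);
translate([1580, 485, 0]) cube([46, 46, 396]);


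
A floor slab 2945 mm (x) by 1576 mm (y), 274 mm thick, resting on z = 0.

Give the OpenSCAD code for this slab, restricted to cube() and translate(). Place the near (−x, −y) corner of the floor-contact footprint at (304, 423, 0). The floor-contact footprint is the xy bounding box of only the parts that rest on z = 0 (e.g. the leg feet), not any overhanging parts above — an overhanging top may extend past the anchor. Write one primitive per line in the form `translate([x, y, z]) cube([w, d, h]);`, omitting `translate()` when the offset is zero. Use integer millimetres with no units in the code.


translate([304, 423, 0]) cube([2945, 1576, 274]);


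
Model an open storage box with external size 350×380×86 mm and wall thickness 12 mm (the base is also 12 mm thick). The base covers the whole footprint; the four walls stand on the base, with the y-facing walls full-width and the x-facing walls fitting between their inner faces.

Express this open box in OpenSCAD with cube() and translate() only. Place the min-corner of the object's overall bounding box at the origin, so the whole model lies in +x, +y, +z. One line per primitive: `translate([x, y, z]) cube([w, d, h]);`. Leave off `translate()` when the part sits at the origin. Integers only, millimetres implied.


cube([350, 380, 12]);
translate([0, 0, 12]) cube([350, 12, 74]);
translate([0, 368, 12]) cube([350, 12, 74]);
translate([0, 12, 12]) cube([12, 356, 74]);
translate([338, 12, 12]) cube([12, 356, 74]);


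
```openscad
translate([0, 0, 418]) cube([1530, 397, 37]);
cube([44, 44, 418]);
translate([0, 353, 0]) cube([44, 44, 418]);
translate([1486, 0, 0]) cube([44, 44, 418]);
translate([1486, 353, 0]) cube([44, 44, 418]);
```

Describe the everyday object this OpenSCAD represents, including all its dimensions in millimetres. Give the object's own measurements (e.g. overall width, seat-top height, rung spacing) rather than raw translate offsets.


A bench: a 1530×397 mm seat slab, 37 mm thick, top at z = 455 mm, on four 44×44 mm square legs flush with the seat corners and standing on z = 0.


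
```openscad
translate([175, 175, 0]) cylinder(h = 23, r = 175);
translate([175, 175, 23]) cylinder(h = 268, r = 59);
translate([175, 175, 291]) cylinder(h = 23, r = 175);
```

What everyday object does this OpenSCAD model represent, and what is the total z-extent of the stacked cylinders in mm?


A spool. The overall height is 314 mm.

Three coaxial cylinders, large–small–large — a spool. Two 23 mm flanges and a 268 mm core give 23 + 268 + 23 = 314 mm.


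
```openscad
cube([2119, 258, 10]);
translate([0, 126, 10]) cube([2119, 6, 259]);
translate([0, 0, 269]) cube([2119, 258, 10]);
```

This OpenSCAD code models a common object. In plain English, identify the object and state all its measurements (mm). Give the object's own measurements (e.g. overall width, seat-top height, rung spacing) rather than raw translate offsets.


An I-beam lying along x, 2119 mm long. Overall section height 279 mm. Two flanges 258 mm wide (y) and 10 mm thick, one on the floor and one at the top; a web 6 mm thick runs between them, centred on the flange width.


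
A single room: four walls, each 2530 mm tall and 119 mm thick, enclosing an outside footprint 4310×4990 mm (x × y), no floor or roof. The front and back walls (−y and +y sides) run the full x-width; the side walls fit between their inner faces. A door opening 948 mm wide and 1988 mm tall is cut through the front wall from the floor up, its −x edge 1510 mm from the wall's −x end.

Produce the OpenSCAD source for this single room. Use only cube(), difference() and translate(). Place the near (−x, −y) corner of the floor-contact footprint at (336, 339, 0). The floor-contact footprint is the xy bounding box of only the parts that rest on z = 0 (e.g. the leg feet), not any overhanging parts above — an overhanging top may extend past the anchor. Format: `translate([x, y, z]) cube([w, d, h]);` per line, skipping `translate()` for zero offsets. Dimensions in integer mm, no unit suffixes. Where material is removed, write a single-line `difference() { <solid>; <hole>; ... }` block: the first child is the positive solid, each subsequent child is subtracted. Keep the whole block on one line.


difference() { translate([336, 339, 0]) cube([4310, 119, 2530]); translate([1846, 339, 0]) cube([948, 119, 1988]); }
translate([336, 5210, 0]) cube([4310, 119, 2530]);
translate([336, 458, 0]) cube([119, 4752, 2530]);
translate([4527, 458, 0]) cube([119, 4752, 2530]);


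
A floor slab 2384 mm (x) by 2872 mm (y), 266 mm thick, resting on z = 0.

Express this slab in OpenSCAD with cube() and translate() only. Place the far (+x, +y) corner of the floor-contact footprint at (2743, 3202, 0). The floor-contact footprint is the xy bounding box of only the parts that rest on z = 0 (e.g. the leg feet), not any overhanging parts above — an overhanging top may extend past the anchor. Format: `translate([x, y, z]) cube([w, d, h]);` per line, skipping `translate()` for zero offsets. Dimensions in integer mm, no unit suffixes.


translate([359, 330, 0]) cube([2384, 2872, 266]);


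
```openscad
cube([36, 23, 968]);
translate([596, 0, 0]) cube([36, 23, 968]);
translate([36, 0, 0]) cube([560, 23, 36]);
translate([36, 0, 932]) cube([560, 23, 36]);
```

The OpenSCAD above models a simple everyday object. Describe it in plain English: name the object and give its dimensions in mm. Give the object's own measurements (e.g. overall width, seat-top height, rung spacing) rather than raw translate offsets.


A rectangular picture frame lying in the x–z plane (depth along y). The opening is 560 mm wide (x) by 896 mm tall (z), surrounded by a border 36 mm wide on all four sides. The frame is 23 mm deep and is made of two full-height vertical stiles with two horizontal rails fitted between them.


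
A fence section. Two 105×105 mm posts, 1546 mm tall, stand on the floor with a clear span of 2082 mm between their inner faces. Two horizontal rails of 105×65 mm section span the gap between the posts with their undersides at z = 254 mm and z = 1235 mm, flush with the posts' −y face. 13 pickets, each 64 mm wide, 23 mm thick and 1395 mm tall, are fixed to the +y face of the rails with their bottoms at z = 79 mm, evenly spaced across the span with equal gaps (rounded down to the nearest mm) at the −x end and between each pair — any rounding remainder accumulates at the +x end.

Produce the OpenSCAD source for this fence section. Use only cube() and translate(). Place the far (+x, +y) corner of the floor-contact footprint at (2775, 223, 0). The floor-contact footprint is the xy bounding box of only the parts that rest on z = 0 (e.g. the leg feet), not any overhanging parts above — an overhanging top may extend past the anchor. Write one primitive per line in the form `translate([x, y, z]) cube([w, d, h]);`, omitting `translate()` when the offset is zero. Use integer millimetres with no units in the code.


translate([483, 118, 0]) cube([105, 105, 1546]);
translate([2670, 118, 0]) cube([105, 105, 1546]);
translate([588, 118, 254]) cube([2082, 105, 65]);
translate([588, 118, 1235]) cube([2082, 105, 65]);
translate([677, 223, 79]) cube([64, 23, 1395]);
translate([830, 223, 79]) cube([64, 23, 1395]);
translate([983, 223, 79]) cube([64, 23, 1395]);
translate([1136, 223, 79]) cube([64, 23, 1395]);
translate([1289, 223, 79]) cube([64, 23, 1395]);
translate([1442, 223, 79]) cube([64, 23, 1395]);
translate([1595, 223, 79]) cube([64, 23, 1395]);
translate([1748, 223, 79]) cube([64, 23, 1395]);
translate([1901, 223, 79]) cube([64, 23, 1395]);
translate([2054, 223, 79]) cube([64, 23, 1395]);
translate([2207, 223, 79]) cube([64, 23, 1395]);
translate([2360, 223, 79]) cube([64, 23, 1395]);
translate([2513, 223, 79]) cube([64, 23, 1395]);


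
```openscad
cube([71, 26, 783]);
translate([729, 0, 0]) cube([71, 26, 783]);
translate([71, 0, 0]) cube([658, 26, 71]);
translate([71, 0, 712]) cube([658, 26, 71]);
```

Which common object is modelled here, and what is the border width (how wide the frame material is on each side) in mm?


A picture frame. The border width is 71 mm.

Four thin pieces enclosing a rectangular opening — a picture frame. The two full-height stiles are 783 mm tall; the top rail sits at z = 712 and is 71 mm tall, so the border above the opening is 783 − 712 = 71 mm, matching the stile x-width.


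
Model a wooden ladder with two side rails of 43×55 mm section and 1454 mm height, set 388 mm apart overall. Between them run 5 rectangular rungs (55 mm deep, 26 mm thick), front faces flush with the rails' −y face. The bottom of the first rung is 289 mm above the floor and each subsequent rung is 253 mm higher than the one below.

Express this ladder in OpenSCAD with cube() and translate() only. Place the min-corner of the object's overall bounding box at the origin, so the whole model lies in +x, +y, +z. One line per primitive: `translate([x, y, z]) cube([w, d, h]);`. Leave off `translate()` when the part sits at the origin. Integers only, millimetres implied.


// rung span = 388 - 2*43 = 302
// rung[k] z = 289 + k*253
cube([43, 55, 1454]);
translate([345, 0, 0]) cube([43, 55, 1454]);
translate([43, 0, 289]) cube([302, 55, 26]);
translate([43, 0, 542]) cube([302, 55, 26]);
translate([43, 0, 795]) cube([302, 55, 26]);
translate([43, 0, 1048]) cube([302, 55, 26]);
translate([43, 0, 1301]) cube([302, 55, 26]);


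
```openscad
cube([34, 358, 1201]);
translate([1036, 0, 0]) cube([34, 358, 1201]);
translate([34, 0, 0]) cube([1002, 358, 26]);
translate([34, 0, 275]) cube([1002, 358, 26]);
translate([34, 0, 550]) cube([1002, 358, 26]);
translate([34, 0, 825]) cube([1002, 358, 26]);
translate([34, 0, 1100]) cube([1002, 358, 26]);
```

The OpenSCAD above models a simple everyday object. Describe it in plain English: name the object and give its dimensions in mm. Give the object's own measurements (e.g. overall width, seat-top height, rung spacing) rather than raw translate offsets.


An open bookshelf. Two side panels, each 34 mm thick, 358 mm deep and 1201 mm tall, stand 1070 mm apart (outside-to-outside). Between them sit 5 shelves, each 26 mm thick and 358 mm deep, spanning the full gap between the sides. The bottom shelf rests on the floor (its underside at z = 0) and the clear gap between one shelf's top and the next shelf's underside is 249 mm.


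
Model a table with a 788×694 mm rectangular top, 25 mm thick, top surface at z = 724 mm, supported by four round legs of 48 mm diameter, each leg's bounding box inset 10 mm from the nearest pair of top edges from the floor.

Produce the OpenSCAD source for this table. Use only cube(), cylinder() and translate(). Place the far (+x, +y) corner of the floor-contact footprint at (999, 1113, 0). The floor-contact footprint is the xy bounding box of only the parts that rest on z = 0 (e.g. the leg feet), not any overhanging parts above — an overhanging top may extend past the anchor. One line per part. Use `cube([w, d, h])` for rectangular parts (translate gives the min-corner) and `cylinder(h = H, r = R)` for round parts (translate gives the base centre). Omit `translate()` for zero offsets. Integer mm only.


// leg_h = 724 - 25 = 699
translate([221, 429, 699]) cube([788, 694, 25]);
translate([255, 463, 0]) cylinder(h = 699, r = 24);
translate([975, 463, 0]) cylinder(h = 699, r = 24);
translate([255, 1089, 0]) cylinder(h = 699, r = 24);
translate([975, 1089, 0]) cylinder(h = 699, r = 24);


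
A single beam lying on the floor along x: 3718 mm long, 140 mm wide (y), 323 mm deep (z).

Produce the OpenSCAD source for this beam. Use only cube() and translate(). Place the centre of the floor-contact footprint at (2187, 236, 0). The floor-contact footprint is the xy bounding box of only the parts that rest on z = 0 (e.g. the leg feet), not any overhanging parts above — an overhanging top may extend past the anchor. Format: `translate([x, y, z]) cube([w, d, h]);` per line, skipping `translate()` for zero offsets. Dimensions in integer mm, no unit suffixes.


translate([328, 166, 0]) cube([3718, 140, 323]);


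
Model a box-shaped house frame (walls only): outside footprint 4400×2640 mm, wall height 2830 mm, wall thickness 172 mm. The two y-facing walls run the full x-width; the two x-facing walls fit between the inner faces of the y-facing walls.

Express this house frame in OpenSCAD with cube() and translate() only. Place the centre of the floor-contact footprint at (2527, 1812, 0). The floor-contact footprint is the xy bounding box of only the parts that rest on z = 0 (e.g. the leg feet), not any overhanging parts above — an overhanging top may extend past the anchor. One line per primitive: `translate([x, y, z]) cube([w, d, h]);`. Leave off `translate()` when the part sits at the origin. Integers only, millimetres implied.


translate([327, 492, 0]) cube([4400, 172, 2830]);
translate([327, 2960, 0]) cube([4400, 172, 2830]);
translate([327, 664, 0]) cube([172, 2296, 2830]);
translate([4555, 664, 0]) cube([172, 2296, 2830]);
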